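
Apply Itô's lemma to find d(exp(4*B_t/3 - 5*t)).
d(exp(4*B_t/3 - 5*t)) = (-37*exp(4*B_t/3 - 5*t)/9) dt + (4*exp(4*B_t/3 - 5*t)/3) dB_t

Itô's formula for f(t, x): d f(t, B_t) = (f_t + (1/2) f_xx) dt + f_x dB_t. Compute partials of f(t, x) = exp(-5*t + 4*x/3):
  f_t(t,x)  = -5*exp(-5*t + 4*x/3)
  f_x(t,x)  = 4*exp(-5*t + 4*x/3)/3
  f_xx(t,x) = 16*exp(-5*t + 4*x/3)/9
Assemble drift = f_t + (1/2) f_xx = -37*exp(-5*t + 4*x/3)/9 and diffusion = f_x = 4*exp(-5*t + 4*x/3)/3. Substituting x = B_t:
  d(exp(4*B_t/3 - 5*t)) = (-37*exp(4*B_t/3 - 5*t)/9) dt + (4*exp(4*B_t/3 - 5*t)/3) dB_t.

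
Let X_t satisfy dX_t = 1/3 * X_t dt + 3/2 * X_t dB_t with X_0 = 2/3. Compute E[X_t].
E[X_t] = 2*exp(t/3)/3

For GBM dX = mu X dt + sigma X dB with X_0 = x_0, apply Itô to Y = log X: dY = (mu - sigma^2/2) dt + sigma dB, so Y_t = log(x_0) + (mu - sigma^2/2) t + sigma B_t and hence X_t = x_0 * exp((mu - sigma^2/2) t + sigma B_t).
With mu = 1/3, sigma = 3/2, x_0 = 2/3, this gives:
  X_t = 2/3 * exp((-19/24) * t + (3/2) * B_t).
Since sigma*B_t ~ Normal(0, sigma^2 t), E[exp(sigma*B_t)] = exp(sigma^2 t / 2); so E[X_t] = x_0 * exp((mu - sigma^2/2) t) * exp(sigma^2 t / 2) = x_0 * exp(mu t) = 2*exp(t/3)/3.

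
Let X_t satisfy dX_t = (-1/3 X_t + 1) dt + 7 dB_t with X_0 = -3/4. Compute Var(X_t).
Var(X_t) = 147/2 - 147*exp(-2*t/3)/2

The variance V(t) = Var(X_t) satisfies V'(t) = 2 a V(t) + c^2 with V(0) = 0 (drift coefficient is linear in X, diffusion is constant). With a = -1/3, c = 7, the solution is
  V(t) = (c^2 / (2 a)) * (exp(2 a t) - 1)
       = (7^2 / (2*(-1/3))) * (exp((-2/3) t) - 1)
       = 147/2 - 147*exp(-2*t/3)/2.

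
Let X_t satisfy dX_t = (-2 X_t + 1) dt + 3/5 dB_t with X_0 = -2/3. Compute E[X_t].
E[X_t] = 1/2 - 7*exp(-2*t)/6

Taking expectations and using E[dB_t] = 0, the mean m(t) = E[X_t] satisfies the ODE m'(t) = a m(t) + b with m(0) = x_0. With a = -2, b = 1, x_0 = -2/3, the solution is
  m(t) = x_0 * exp(a t) + (b/a) * (exp(a t) - 1)
       = (-2/3) * exp((-2) t) + (1/(-2)) * (exp((-2) t) - 1)
       = 1/2 - 7*exp(-2*t)/6.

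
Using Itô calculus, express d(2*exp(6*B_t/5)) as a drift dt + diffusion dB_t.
d(2*exp(6*B_t/5)) = (36*exp(6*B_t/5)/25) dt + (12*exp(6*B_t/5)/5) dB_t

Itô's formula for f(B_t) gives d f(B_t) = f'(B_t) dB_t + (1/2) f''(B_t) dt. Compute derivatives of f(x) = 2*exp(6*x/5):
  f'(x)  = 12*exp(6*x/5)/5
  f''(x) = 72*exp(6*x/5)/25
Substitute x = B_t and multiply the f'' term by 1/2:
  drift     = (1/2) * (72*exp(6*x/5)/25) evaluated at B_t = 36*exp(6*B_t/5)/25
  diffusion = (12*exp(6*x/5)/5) evaluated at B_t = 12*exp(6*B_t/5)/5
Therefore d(2*exp(6*B_t/5)) = (36*exp(6*B_t/5)/25) dt + (12*exp(6*B_t/5)/5) dB_t.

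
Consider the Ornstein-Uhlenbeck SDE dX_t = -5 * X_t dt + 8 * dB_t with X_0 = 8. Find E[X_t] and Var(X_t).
E[X_t] = 8*exp(-5*t); Var(X_t) = 32/5 - 32*exp(-10*t)/5

The OU SDE dX = -theta X dt + sigma dB admits the integrating factor exp(theta t): d(exp(theta t) X_t) = sigma exp(theta t) dB_t. Integrating from 0 to t:
  X_t = x_0 * exp(-theta t) + sigma * int_0^t exp(-theta (t-s)) dB_s.
The Itô integral has mean 0 and (by the Itô isometry) variance sigma^2 * int_0^t exp(-2 theta (t - s)) ds = sigma^2 * (1 - exp(-2 theta t)) / (2 theta).
With theta = 5, sigma = 8, x_0 = 8:
  E[X_t] = 8 * exp(-5 t) = 8*exp(-5*t)
  Var(X_t) = (8)^2 * (1 - exp(-2*5 t)) / (2 * 5) = 32/5 - 32*exp(-10*t)/5.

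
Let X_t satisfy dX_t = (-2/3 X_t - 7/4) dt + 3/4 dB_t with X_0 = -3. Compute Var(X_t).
Var(X_t) = 27/64 - 27*exp(-4*t/3)/64

The variance V(t) = Var(X_t) satisfies V'(t) = 2 a V(t) + c^2 with V(0) = 0 (drift coefficient is linear in X, diffusion is constant). With a = -2/3, c = 3/4, the solution is
  V(t) = (c^2 / (2 a)) * (exp(2 a t) - 1)
       = ((3/4)^2 / (2*(-2/3))) * (exp((-4/3) t) - 1)
       = 27/64 - 27*exp(-4*t/3)/64.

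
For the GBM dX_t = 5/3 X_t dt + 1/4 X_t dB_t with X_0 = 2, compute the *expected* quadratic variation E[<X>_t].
E[<X>_t] = 12*exp(163*t/48)/163 - 12/163

<X>_t = int_0^t ((1/4) * X_s)^2 ds. Taking expectation inside the integral: E[<X>_t] = (1/4)^2 * int_0^t E[X_s^2] ds. For GBM, E[X_s^2] = x_0^2 * exp((2 mu + sigma^2) s). Integrating:
  E[<X>_t] = (1/4)^2 * 2^2 * (exp((2*(5/3) + (1/4)^2) t) - 1) / (2*(5/3) + (1/4)^2)
           = (1/4)^2 * 2^2 * (exp((163/48) t) - 1) / (163/48) = 12*exp(163*t/48)/163 - 12/163.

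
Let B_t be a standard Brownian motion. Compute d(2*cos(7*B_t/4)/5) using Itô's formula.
d(2*cos(7*B_t/4)/5) = (-49*cos(7*B_t/4)/80) dt + (-7*sin(7*B_t/4)/10) dB_t

Itô's formula for f(B_t) gives d f(B_t) = f'(B_t) dB_t + (1/2) f''(B_t) dt. Compute derivatives of f(x) = 2*cos(7*x/4)/5:
  f'(x)  = -7*sin(7*x/4)/10
  f''(x) = -49*cos(7*x/4)/40
Substitute x = B_t and multiply the f'' term by 1/2:
  drift     = (1/2) * (-49*cos(7*x/4)/40) evaluated at B_t = -49*cos(7*B_t/4)/80
  diffusion = (-7*sin(7*x/4)/10) evaluated at B_t = -7*sin(7*B_t/4)/10
Therefore d(2*cos(7*B_t/4)/5) = (-49*cos(7*B_t/4)/80) dt + (-7*sin(7*B_t/4)/10) dB_t.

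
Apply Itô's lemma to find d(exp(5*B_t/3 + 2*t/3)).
d(exp(5*B_t/3 + 2*t/3)) = (37*exp(5*B_t/3 + 2*t/3)/18) dt + (5*exp(5*B_t/3 + 2*t/3)/3) dB_t

Itô's formula for f(t, x): d f(t, B_t) = (f_t + (1/2) f_xx) dt + f_x dB_t. Compute partials of f(t, x) = exp(2*t/3 + 5*x/3):
  f_t(t,x)  = 2*exp(2*t/3 + 5*x/3)/3
  f_x(t,x)  = 5*exp(2*t/3 + 5*x/3)/3
  f_xx(t,x) = 25*exp(2*t/3 + 5*x/3)/9
Assemble drift = f_t + (1/2) f_xx = 37*exp(2*t/3 + 5*x/3)/18 and diffusion = f_x = 5*exp(2*t/3 + 5*x/3)/3. Substituting x = B_t:
  d(exp(5*B_t/3 + 2*t/3)) = (37*exp(5*B_t/3 + 2*t/3)/18) dt + (5*exp(5*B_t/3 + 2*t/3)/3) dB_t.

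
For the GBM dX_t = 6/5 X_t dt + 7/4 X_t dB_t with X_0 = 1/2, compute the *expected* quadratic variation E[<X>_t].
E[<X>_t] = 245*exp(437*t/80)/1748 - 245/1748

<X>_t = int_0^t ((7/4) * X_s)^2 ds. Taking expectation inside the integral: E[<X>_t] = (7/4)^2 * int_0^t E[X_s^2] ds. For GBM, E[X_s^2] = x_0^2 * exp((2 mu + sigma^2) s). Integrating:
  E[<X>_t] = (7/4)^2 * (1/2)^2 * (exp((2*(6/5) + (7/4)^2) t) - 1) / (2*(6/5) + (7/4)^2)
           = (7/4)^2 * (1/2)^2 * (exp((437/80) t) - 1) / (437/80) = 245*exp(437*t/80)/1748 - 245/1748.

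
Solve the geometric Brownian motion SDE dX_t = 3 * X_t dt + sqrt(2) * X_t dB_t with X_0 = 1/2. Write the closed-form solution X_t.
X_t = 1/2 * exp((2) * t + (sqrt(2)) * B_t)

For GBM dX = mu X dt + sigma X dB with X_0 = x_0, apply Itô to Y = log X: dY = (mu - sigma^2/2) dt + sigma dB, so Y_t = log(x_0) + (mu - sigma^2/2) t + sigma B_t and hence X_t = x_0 * exp((mu - sigma^2/2) t + sigma B_t).
With mu = 3, sigma = sqrt(2), x_0 = 1/2, this gives:
  X_t = 1/2 * exp((2) * t + (sqrt(2)) * B_t).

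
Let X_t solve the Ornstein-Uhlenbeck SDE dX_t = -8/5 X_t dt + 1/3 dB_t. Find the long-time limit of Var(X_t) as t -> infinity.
lim Var(X_t) = 5/144

The OU SDE dX = -theta X dt + sigma dB admits the integrating factor exp(theta t): d(exp(theta t) X_t) = sigma exp(theta t) dB_t. Integrating from 0 to t gives X_t = x_0 * exp(-theta t) + sigma * int_0^t exp(-theta (t-s)) dB_s for any initial x_0. The Itô integral has variance (by the Itô isometry) sigma^2 * int_0^t exp(-2 theta (t - s)) ds = sigma^2 * (1 - exp(-2 theta t)) / (2 theta), independent of x_0.
With theta = 8/5, sigma = 1/3:
  Var(X_t) = (1/3)^2 * (1 - exp(-2*8/5 t)) / (2 * 8/5) = 5/144 - 5*exp(-16*t/5)/144.
As t -> infinity, exp(-2*8/5 t) -> 0, so the stationary variance is sigma^2 / (2 theta) = 5/144.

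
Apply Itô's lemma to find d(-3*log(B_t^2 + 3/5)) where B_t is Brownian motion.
d(-3*log(B_t^2 + 3/5)) = (15*(5*B_t^2 - 3)/(5*B_t^2 + 3)^2) dt + (-30*B_t/(5*B_t^2 + 3)) dB_t

Itô's formula for f(B_t) gives d f(B_t) = f'(B_t) dB_t + (1/2) f''(B_t) dt. Compute derivatives of f(x) = -3*log(x^2 + 3/5):
  f'(x)  = -30*x/(5*x^2 + 3)
  f''(x) = 30*(5*x^2 - 3)/(5*x^2 + 3)^2
Substitute x = B_t and multiply the f'' term by 1/2:
  drift     = (1/2) * (30*(5*x^2 - 3)/(5*x^2 + 3)^2) evaluated at B_t = 15*(5*B_t^2 - 3)/(5*B_t^2 + 3)^2
  diffusion = (-30*x/(5*x^2 + 3)) evaluated at B_t = -30*B_t/(5*B_t^2 + 3)
Therefore d(-3*log(B_t^2 + 3/5)) = (15*(5*B_t^2 - 3)/(5*B_t^2 + 3)^2) dt + (-30*B_t/(5*B_t^2 + 3)) dB_t.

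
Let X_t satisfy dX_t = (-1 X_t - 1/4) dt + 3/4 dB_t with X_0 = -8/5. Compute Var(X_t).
Var(X_t) = 9/32 - 9*exp(-2*t)/32

The variance V(t) = Var(X_t) satisfies V'(t) = 2 a V(t) + c^2 with V(0) = 0 (drift coefficient is linear in X, diffusion is constant). With a = -1, c = 3/4, the solution is
  V(t) = (c^2 / (2 a)) * (exp(2 a t) - 1)
       = ((3/4)^2 / (2*(-1))) * (exp((-2) t) - 1)
       = 9/32 - 9*exp(-2*t)/32.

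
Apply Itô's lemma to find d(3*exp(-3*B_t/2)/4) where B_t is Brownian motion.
d(3*exp(-3*B_t/2)/4) = (27*exp(-3*B_t/2)/32) dt + (-9*exp(-3*B_t/2)/8) dB_t

Itô's formula for f(B_t) gives d f(B_t) = f'(B_t) dB_t + (1/2) f''(B_t) dt. Compute derivatives of f(x) = 3*exp(-3*x/2)/4:
  f'(x)  = -9*exp(-3*x/2)/8
  f''(x) = 27*exp(-3*x/2)/16
Substitute x = B_t and multiply the f'' term by 1/2:
  drift     = (1/2) * (27*exp(-3*x/2)/16) evaluated at B_t = 27*exp(-3*B_t/2)/32
  diffusion = (-9*exp(-3*x/2)/8) evaluated at B_t = -9*exp(-3*B_t/2)/8
Therefore d(3*exp(-3*B_t/2)/4) = (27*exp(-3*B_t/2)/32) dt + (-9*exp(-3*B_t/2)/8) dB_t.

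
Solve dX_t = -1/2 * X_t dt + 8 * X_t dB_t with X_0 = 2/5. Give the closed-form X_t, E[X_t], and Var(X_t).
X_t = 2/5 * exp((-65/2) t + (8) B_t); E[X_t] = 2*exp(-t/2)/5; Var(X_t) = (4*exp(64*t) - 4)*exp(-t)/25

For GBM dX = mu X dt + sigma X dB with X_0 = x_0, apply Itô to Y = log X: dY = (mu - sigma^2/2) dt + sigma dB, so Y_t = log(x_0) + (mu - sigma^2/2) t + sigma B_t and hence X_t = x_0 * exp((mu - sigma^2/2) t + sigma B_t).
With mu = -1/2, sigma = 8, x_0 = 2/5, this gives:
  X_t = 2/5 * exp((-65/2) * t + (8) * B_t).
Since sigma*B_t ~ Normal(0, sigma^2 t), E[exp(sigma*B_t)] = exp(sigma^2 t / 2); so E[X_t] = x_0 * exp((mu - sigma^2/2) t) * exp(sigma^2 t / 2) = x_0 * exp(mu t) = 2*exp(-t/2)/5.
Var(X_t) = E[X_t^2] - (E[X_t])^2 = x_0^2 * exp(2 mu t) * (exp(sigma^2 t) - 1) = (4*exp(64*t) - 4)*exp(-t)/25.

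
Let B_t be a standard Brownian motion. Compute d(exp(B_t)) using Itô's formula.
d(exp(B_t)) = (exp(B_t)/2) dt + (exp(B_t)) dB_t

Itô's formula for f(B_t) gives d f(B_t) = f'(B_t) dB_t + (1/2) f''(B_t) dt. Compute derivatives of f(x) = exp(x):
  f'(x)  = exp(x)
  f''(x) = exp(x)
Substitute x = B_t and multiply the f'' term by 1/2:
  drift     = (1/2) * (exp(x)) evaluated at B_t = exp(B_t)/2
  diffusion = (exp(x)) evaluated at B_t = exp(B_t)
Therefore d(exp(B_t)) = (exp(B_t)/2) dt + (exp(B_t)) dB_t.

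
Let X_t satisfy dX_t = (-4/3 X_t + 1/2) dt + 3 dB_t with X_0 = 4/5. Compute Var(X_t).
Var(X_t) = 27/8 - 27*exp(-8*t/3)/8

The variance V(t) = Var(X_t) satisfies V'(t) = 2 a V(t) + c^2 with V(0) = 0 (drift coefficient is linear in X, diffusion is constant). With a = -4/3, c = 3, the solution is
  V(t) = (c^2 / (2 a)) * (exp(2 a t) - 1)
       = (3^2 / (2*(-4/3))) * (exp((-8/3) t) - 1)
       = 27/8 - 27*exp(-8*t/3)/8.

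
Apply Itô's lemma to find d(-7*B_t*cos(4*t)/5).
d(-7*B_t*cos(4*t)/5) = (28*B_t*sin(4*t)/5) dt + (-7*cos(4*t)/5) dB_t

Itô's formula for f(t, x): d f(t, B_t) = (f_t + (1/2) f_xx) dt + f_x dB_t. Compute partials of f(t, x) = -7*x*cos(4*t)/5:
  f_t(t,x)  = 28*x*sin(4*t)/5
  f_x(t,x)  = -7*cos(4*t)/5
  f_xx(t,x) = 0
Assemble drift = f_t + (1/2) f_xx = 28*x*sin(4*t)/5 and diffusion = f_x = -7*cos(4*t)/5. Substituting x = B_t:
  d(-7*B_t*cos(4*t)/5) = (28*B_t*sin(4*t)/5) dt + (-7*cos(4*t)/5) dB_t.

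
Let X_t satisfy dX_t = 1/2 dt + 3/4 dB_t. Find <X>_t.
<X>_t = 9*t/16

For an Itô process dX_t = a(t) dt + b(t) dB_t, the quadratic variation is <X>_t = int_0^t b(s)^2 ds (the drift term does not contribute). Here b(s) = 3/4, so
  b(s)^2 = 9/16.
Integrating from 0 to t:
  <X>_t = int_0^t (9/16) ds = 9*t/16.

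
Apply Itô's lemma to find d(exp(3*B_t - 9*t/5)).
d(exp(3*B_t - 9*t/5)) = (27*exp(3*B_t - 9*t/5)/10) dt + (3*exp(3*B_t - 9*t/5)) dB_t

Itô's formula for f(t, x): d f(t, B_t) = (f_t + (1/2) f_xx) dt + f_x dB_t. Compute partials of f(t, x) = exp(-9*t/5 + 3*x):
  f_t(t,x)  = -9*exp(-9*t/5 + 3*x)/5
  f_x(t,x)  = 3*exp(-9*t/5 + 3*x)
  f_xx(t,x) = 9*exp(-9*t/5 + 3*x)
Assemble drift = f_t + (1/2) f_xx = 27*exp(-9*t/5 + 3*x)/10 and diffusion = f_x = 3*exp(-9*t/5 + 3*x). Substituting x = B_t:
  d(exp(3*B_t - 9*t/5)) = (27*exp(3*B_t - 9*t/5)/10) dt + (3*exp(3*B_t - 9*t/5)) dB_t.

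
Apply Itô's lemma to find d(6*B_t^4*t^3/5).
d(6*B_t^4*t^3/5) = (18*B_t^2*t^2*(B_t^2 + 2*t)/5) dt + (24*B_t^3*t^3/5) dB_t

Itô's formula for f(t, x): d f(t, B_t) = (f_t + (1/2) f_xx) dt + f_x dB_t. Compute partials of f(t, x) = 6*t^3*x^4/5:
  f_t(t,x)  = 18*t^2*x^4/5
  f_x(t,x)  = 24*t^3*x^3/5
  f_xx(t,x) = 72*t^3*x^2/5
Assemble drift = f_t + (1/2) f_xx = 18*t^2*x^2*(2*t + x^2)/5 and diffusion = f_x = 24*t^3*x^3/5. Substituting x = B_t:
  d(6*B_t^4*t^3/5) = (18*B_t^2*t^2*(B_t^2 + 2*t)/5) dt + (24*B_t^3*t^3/5) dB_t.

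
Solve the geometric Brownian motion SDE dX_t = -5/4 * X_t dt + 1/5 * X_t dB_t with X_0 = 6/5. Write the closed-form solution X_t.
X_t = 6/5 * exp((-127/100) * t + (1/5) * B_t)

For GBM dX = mu X dt + sigma X dB with X_0 = x_0, apply Itô to Y = log X: dY = (mu - sigma^2/2) dt + sigma dB, so Y_t = log(x_0) + (mu - sigma^2/2) t + sigma B_t and hence X_t = x_0 * exp((mu - sigma^2/2) t + sigma B_t).
With mu = -5/4, sigma = 1/5, x_0 = 6/5, this gives:
  X_t = 6/5 * exp((-127/100) * t + (1/5) * B_t).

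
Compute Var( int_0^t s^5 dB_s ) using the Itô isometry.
Var = t^11/11

The Itô integral of a deterministic integrand f(s) has mean 0 because each increment f(s) * (B_{s+ds} - B_s) has mean 0. By the Itô isometry:
  Var( int_0^t f(s) dB_s ) = E[ (int_0^t f(s) dB_s)^2 ] = int_0^t f(s)^2 ds.
Here f(s) = s^5, so f(s)^2 = s^10. Integrate:
  int_0^t (s^10) ds = t^11/11.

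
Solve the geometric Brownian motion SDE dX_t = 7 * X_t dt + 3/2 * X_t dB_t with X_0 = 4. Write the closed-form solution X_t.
X_t = 4 * exp((47/8) * t + (3/2) * B_t)

For GBM dX = mu X dt + sigma X dB with X_0 = x_0, apply Itô to Y = log X: dY = (mu - sigma^2/2) dt + sigma dB, so Y_t = log(x_0) + (mu - sigma^2/2) t + sigma B_t and hence X_t = x_0 * exp((mu - sigma^2/2) t + sigma B_t).
With mu = 7, sigma = 3/2, x_0 = 4, this gives:
  X_t = 4 * exp((47/8) * t + (3/2) * B_t).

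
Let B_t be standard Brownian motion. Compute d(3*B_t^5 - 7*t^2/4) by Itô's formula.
d(3*B_t^5 - 7*t^2/4) = (30*B_t^3 - 7*t/2) dt + (15*B_t^4) dB_t

Itô's formula for f(t, x): d f(t, B_t) = (f_t + (1/2) f_xx) dt + f_x dB_t. Compute partials of f(t, x) = -7*t^2/4 + 3*x^5:
  f_t(t,x)  = -7*t/2
  f_x(t,x)  = 15*x^4
  f_xx(t,x) = 60*x^3
Assemble drift = f_t + (1/2) f_xx = -7*t/2 + 30*x^3 and diffusion = f_x = 15*x^4. Substituting x = B_t:
  d(3*B_t^5 - 7*t^2/4) = (30*B_t^3 - 7*t/2) dt + (15*B_t^4) dB_t.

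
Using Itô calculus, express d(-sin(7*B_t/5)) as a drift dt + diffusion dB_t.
d(-sin(7*B_t/5)) = (49*sin(7*B_t/5)/50) dt + (-7*cos(7*B_t/5)/5) dB_t

Itô's formula for f(B_t) gives d f(B_t) = f'(B_t) dB_t + (1/2) f''(B_t) dt. Compute derivatives of f(x) = -sin(7*x/5):
  f'(x)  = -7*cos(7*x/5)/5
  f''(x) = 49*sin(7*x/5)/25
Substitute x = B_t and multiply the f'' term by 1/2:
  drift     = (1/2) * (49*sin(7*x/5)/25) evaluated at B_t = 49*sin(7*B_t/5)/50
  diffusion = (-7*cos(7*x/5)/5) evaluated at B_t = -7*cos(7*B_t/5)/5
Therefore d(-sin(7*B_t/5)) = (49*sin(7*B_t/5)/50) dt + (-7*cos(7*B_t/5)/5) dB_t.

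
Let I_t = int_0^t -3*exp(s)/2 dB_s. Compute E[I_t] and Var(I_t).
E[I_t] = 0; Var(I_t) = 9*exp(2*t)/8 - 9/8

The Itô integral of a deterministic integrand f(s) has mean 0 because each increment f(s) * (B_{s+ds} - B_s) has mean 0. By the Itô isometry:
  Var( int_0^t f(s) dB_s ) = E[ (int_0^t f(s) dB_s)^2 ] = int_0^t f(s)^2 ds.
Here f(s) = -3*exp(s)/2, so f(s)^2 = 9*exp(2*s)/4. Integrate:
  int_0^t (9*exp(2*s)/4) ds = 9*exp(2*t)/8 - 9/8.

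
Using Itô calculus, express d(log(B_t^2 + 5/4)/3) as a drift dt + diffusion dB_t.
d(log(B_t^2 + 5/4)/3) = (4*(5 - 4*B_t^2)/(3*(4*B_t^2 + 5)^2)) dt + (8*B_t/(3*(4*B_t^2 + 5))) dB_t

Itô's formula for f(B_t) gives d f(B_t) = f'(B_t) dB_t + (1/2) f''(B_t) dt. Compute derivatives of f(x) = log(x^2 + 5/4)/3:
  f'(x)  = 8*x/(3*(4*x^2 + 5))
  f''(x) = 8*(5 - 4*x^2)/(3*(4*x^2 + 5)^2)
Substitute x = B_t and multiply the f'' term by 1/2:
  drift     = (1/2) * (8*(5 - 4*x^2)/(3*(4*x^2 + 5)^2)) evaluated at B_t = 4*(5 - 4*B_t^2)/(3*(4*B_t^2 + 5)^2)
  diffusion = (8*x/(3*(4*x^2 + 5))) evaluated at B_t = 8*B_t/(3*(4*B_t^2 + 5))
Therefore d(log(B_t^2 + 5/4)/3) = (4*(5 - 4*B_t^2)/(3*(4*B_t^2 + 5)^2)) dt + (8*B_t/(3*(4*B_t^2 + 5))) dB_t.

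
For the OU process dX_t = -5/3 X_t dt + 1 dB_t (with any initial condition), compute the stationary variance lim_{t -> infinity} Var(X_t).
lim Var(X_t) = 3/10

The OU SDE dX = -theta X dt + sigma dB admits the integrating factor exp(theta t): d(exp(theta t) X_t) = sigma exp(theta t) dB_t. Integrating from 0 to t gives X_t = x_0 * exp(-theta t) + sigma * int_0^t exp(-theta (t-s)) dB_s for any initial x_0. The Itô integral has variance (by the Itô isometry) sigma^2 * int_0^t exp(-2 theta (t - s)) ds = sigma^2 * (1 - exp(-2 theta t)) / (2 theta), independent of x_0.
With theta = 5/3, sigma = 1:
  Var(X_t) = (1)^2 * (1 - exp(-2*5/3 t)) / (2 * 5/3) = 3/10 - 3*exp(-10*t/3)/10.
As t -> infinity, exp(-2*5/3 t) -> 0, so the stationary variance is sigma^2 / (2 theta) = 3/10.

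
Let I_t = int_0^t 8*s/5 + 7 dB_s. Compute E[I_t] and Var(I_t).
E[I_t] = 0; Var(I_t) = t*(64*t^2 + 840*t + 3675)/75

The Itô integral of a deterministic integrand f(s) has mean 0 because each increment f(s) * (B_{s+ds} - B_s) has mean 0. By the Itô isometry:
  Var( int_0^t f(s) dB_s ) = E[ (int_0^t f(s) dB_s)^2 ] = int_0^t f(s)^2 ds.
Here f(s) = 8*s/5 + 7, so f(s)^2 = (8*s + 35)^2/25. Integrate:
  int_0^t ((8*s + 35)^2/25) ds = t*(64*t^2 + 840*t + 3675)/75.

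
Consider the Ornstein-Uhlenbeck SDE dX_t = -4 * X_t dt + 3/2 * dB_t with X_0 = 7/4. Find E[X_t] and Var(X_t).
E[X_t] = 7*exp(-4*t)/4; Var(X_t) = 9/32 - 9*exp(-8*t)/32

The OU SDE dX = -theta X dt + sigma dB admits the integrating factor exp(theta t): d(exp(theta t) X_t) = sigma exp(theta t) dB_t. Integrating from 0 to t:
  X_t = x_0 * exp(-theta t) + sigma * int_0^t exp(-theta (t-s)) dB_s.
The Itô integral has mean 0 and (by the Itô isometry) variance sigma^2 * int_0^t exp(-2 theta (t - s)) ds = sigma^2 * (1 - exp(-2 theta t)) / (2 theta).
With theta = 4, sigma = 3/2, x_0 = 7/4:
  E[X_t] = 7/4 * exp(-4 t) = 7*exp(-4*t)/4
  Var(X_t) = (3/2)^2 * (1 - exp(-2*4 t)) / (2 * 4) = 9/32 - 9*exp(-8*t)/32.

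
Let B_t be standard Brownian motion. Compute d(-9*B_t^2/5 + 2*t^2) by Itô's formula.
d(-9*B_t^2/5 + 2*t^2) = (4*t - 9/5) dt + (-18*B_t/5) dB_t

Itô's formula for f(t, x): d f(t, B_t) = (f_t + (1/2) f_xx) dt + f_x dB_t. Compute partials of f(t, x) = 2*t^2 - 9*x^2/5:
  f_t(t,x)  = 4*t
  f_x(t,x)  = -18*x/5
  f_xx(t,x) = -18/5
Assemble drift = f_t + (1/2) f_xx = 4*t - 9/5 and diffusion = f_x = -18*x/5. Substituting x = B_t:
  d(-9*B_t^2/5 + 2*t^2) = (4*t - 9/5) dt + (-18*B_t/5) dB_t.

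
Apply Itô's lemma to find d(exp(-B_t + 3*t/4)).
d(exp(-B_t + 3*t/4)) = (5*exp(-B_t + 3*t/4)/4) dt + (-exp(-B_t + 3*t/4)) dB_t

Itô's formula for f(t, x): d f(t, B_t) = (f_t + (1/2) f_xx) dt + f_x dB_t. Compute partials of f(t, x) = exp(3*t/4 - x):
  f_t(t,x)  = 3*exp(3*t/4 - x)/4
  f_x(t,x)  = -exp(3*t/4 - x)
  f_xx(t,x) = exp(3*t/4 - x)
Assemble drift = f_t + (1/2) f_xx = 5*exp(3*t/4 - x)/4 and diffusion = f_x = -exp(3*t/4 - x). Substituting x = B_t:
  d(exp(-B_t + 3*t/4)) = (5*exp(-B_t + 3*t/4)/4) dt + (-exp(-B_t + 3*t/4)) dB_t.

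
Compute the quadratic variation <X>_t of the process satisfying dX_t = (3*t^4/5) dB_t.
<X>_t = t^9/25

For an Itô process dX_t = a(t) dt + b(t) dB_t, the quadratic variation is <X>_t = int_0^t b(s)^2 ds (the drift term does not contribute). Here b(s) = 3*s^4/5, so
  b(s)^2 = 9*s^8/25.
Integrating from 0 to t:
  <X>_t = int_0^t (9*s^8/25) ds = t^9/25.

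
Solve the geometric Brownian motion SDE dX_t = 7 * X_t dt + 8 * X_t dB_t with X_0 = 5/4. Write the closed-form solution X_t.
X_t = 5/4 * exp((-25) * t + (8) * B_t)

For GBM dX = mu X dt + sigma X dB with X_0 = x_0, apply Itô to Y = log X: dY = (mu - sigma^2/2) dt + sigma dB, so Y_t = log(x_0) + (mu - sigma^2/2) t + sigma B_t and hence X_t = x_0 * exp((mu - sigma^2/2) t + sigma B_t).
With mu = 7, sigma = 8, x_0 = 5/4, this gives:
  X_t = 5/4 * exp((-25) * t + (8) * B_t).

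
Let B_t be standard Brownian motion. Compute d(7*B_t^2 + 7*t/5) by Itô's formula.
d(7*B_t^2 + 7*t/5) = (42/5) dt + (14*B_t) dB_t

Itô's formula for f(t, x): d f(t, B_t) = (f_t + (1/2) f_xx) dt + f_x dB_t. Compute partials of f(t, x) = 7*t/5 + 7*x^2:
  f_t(t,x)  = 7/5
  f_x(t,x)  = 14*x
  f_xx(t,x) = 14
Assemble drift = f_t + (1/2) f_xx = 42/5 and diffusion = f_x = 14*x. Substituting x = B_t:
  d(7*B_t^2 + 7*t/5) = (42/5) dt + (14*B_t) dB_t.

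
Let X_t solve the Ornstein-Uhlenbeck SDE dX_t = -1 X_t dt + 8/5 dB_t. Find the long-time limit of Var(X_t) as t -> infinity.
lim Var(X_t) = 32/25

The OU SDE dX = -theta X dt + sigma dB admits the integrating factor exp(theta t): d(exp(theta t) X_t) = sigma exp(theta t) dB_t. Integrating from 0 to t gives X_t = x_0 * exp(-theta t) + sigma * int_0^t exp(-theta (t-s)) dB_s for any initial x_0. The Itô integral has variance (by the Itô isometry) sigma^2 * int_0^t exp(-2 theta (t - s)) ds = sigma^2 * (1 - exp(-2 theta t)) / (2 theta), independent of x_0.
With theta = 1, sigma = 8/5:
  Var(X_t) = (8/5)^2 * (1 - exp(-2*1 t)) / (2 * 1) = 32/25 - 32*exp(-2*t)/25.
As t -> infinity, exp(-2*1 t) -> 0, so the stationary variance is sigma^2 / (2 theta) = 32/25.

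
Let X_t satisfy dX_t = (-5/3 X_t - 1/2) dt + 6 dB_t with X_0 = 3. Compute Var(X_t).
Var(X_t) = 54/5 - 54*exp(-10*t/3)/5

The variance V(t) = Var(X_t) satisfies V'(t) = 2 a V(t) + c^2 with V(0) = 0 (drift coefficient is linear in X, diffusion is constant). With a = -5/3, c = 6, the solution is
  V(t) = (c^2 / (2 a)) * (exp(2 a t) - 1)
       = (6^2 / (2*(-5/3))) * (exp((-10/3) t) - 1)
       = 54/5 - 54*exp(-10*t/3)/5.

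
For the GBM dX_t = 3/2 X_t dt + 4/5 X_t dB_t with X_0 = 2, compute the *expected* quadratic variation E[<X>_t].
E[<X>_t] = 64*exp(91*t/25)/91 - 64/91

<X>_t = int_0^t ((4/5) * X_s)^2 ds. Taking expectation inside the integral: E[<X>_t] = (4/5)^2 * int_0^t E[X_s^2] ds. For GBM, E[X_s^2] = x_0^2 * exp((2 mu + sigma^2) s). Integrating:
  E[<X>_t] = (4/5)^2 * 2^2 * (exp((2*(3/2) + (4/5)^2) t) - 1) / (2*(3/2) + (4/5)^2)
           = (4/5)^2 * 2^2 * (exp((91/25) t) - 1) / (91/25) = 64*exp(91*t/25)/91 - 64/91.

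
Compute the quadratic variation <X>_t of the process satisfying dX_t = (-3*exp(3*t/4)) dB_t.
<X>_t = 6*exp(3*t/2) - 6

For an Itô process dX_t = a(t) dt + b(t) dB_t, the quadratic variation is <X>_t = int_0^t b(s)^2 ds (the drift term does not contribute). Here b(s) = -3*exp(3*s/4), so
  b(s)^2 = 9*exp(3*s/2).
Integrating from 0 to t:
  <X>_t = int_0^t (9*exp(3*s/2)) ds = 6*exp(3*t/2) - 6.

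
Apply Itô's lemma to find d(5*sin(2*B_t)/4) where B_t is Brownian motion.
d(5*sin(2*B_t)/4) = (-5*sin(2*B_t)/2) dt + (5*cos(2*B_t)/2) dB_t

Itô's formula for f(B_t) gives d f(B_t) = f'(B_t) dB_t + (1/2) f''(B_t) dt. Compute derivatives of f(x) = 5*sin(2*x)/4:
  f'(x)  = 5*cos(2*x)/2
  f''(x) = -5*sin(2*x)
Substitute x = B_t and multiply the f'' term by 1/2:
  drift     = (1/2) * (-5*sin(2*x)) evaluated at B_t = -5*sin(2*B_t)/2
  diffusion = (5*cos(2*x)/2) evaluated at B_t = 5*cos(2*B_t)/2
Therefore d(5*sin(2*B_t)/4) = (-5*sin(2*B_t)/2) dt + (5*cos(2*B_t)/2) dB_t.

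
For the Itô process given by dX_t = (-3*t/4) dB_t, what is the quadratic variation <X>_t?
<X>_t = 3*t^3/16

For an Itô process dX_t = a(t) dt + b(t) dB_t, the quadratic variation is <X>_t = int_0^t b(s)^2 ds (the drift term does not contribute). Here b(s) = -3*s/4, so
  b(s)^2 = 9*s^2/16.
Integrating from 0 to t:
  <X>_t = int_0^t (9*s^2/16) ds = 3*t^3/16.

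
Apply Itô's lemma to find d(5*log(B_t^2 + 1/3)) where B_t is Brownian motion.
d(5*log(B_t^2 + 1/3)) = (15*(1 - 3*B_t^2)/(3*B_t^2 + 1)^2) dt + (30*B_t/(3*B_t^2 + 1)) dB_t

Itô's formula for f(B_t) gives d f(B_t) = f'(B_t) dB_t + (1/2) f''(B_t) dt. Compute derivatives of f(x) = 5*log(x^2 + 1/3):
  f'(x)  = 30*x/(3*x^2 + 1)
  f''(x) = 30*(1 - 3*x^2)/(3*x^2 + 1)^2
Substitute x = B_t and multiply the f'' term by 1/2:
  drift     = (1/2) * (30*(1 - 3*x^2)/(3*x^2 + 1)^2) evaluated at B_t = 15*(1 - 3*B_t^2)/(3*B_t^2 + 1)^2
  diffusion = (30*x/(3*x^2 + 1)) evaluated at B_t = 30*B_t/(3*B_t^2 + 1)
Therefore d(5*log(B_t^2 + 1/3)) = (15*(1 - 3*B_t^2)/(3*B_t^2 + 1)^2) dt + (30*B_t/(3*B_t^2 + 1)) dB_t.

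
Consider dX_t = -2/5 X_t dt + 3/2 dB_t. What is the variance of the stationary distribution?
lim Var(X_t) = 45/16

The OU SDE dX = -theta X dt + sigma dB admits the integrating factor exp(theta t): d(exp(theta t) X_t) = sigma exp(theta t) dB_t. Integrating from 0 to t gives X_t = x_0 * exp(-theta t) + sigma * int_0^t exp(-theta (t-s)) dB_s for any initial x_0. The Itô integral has variance (by the Itô isometry) sigma^2 * int_0^t exp(-2 theta (t - s)) ds = sigma^2 * (1 - exp(-2 theta t)) / (2 theta), independent of x_0.
With theta = 2/5, sigma = 3/2:
  Var(X_t) = (3/2)^2 * (1 - exp(-2*2/5 t)) / (2 * 2/5) = 45/16 - 45*exp(-4*t/5)/16.
As t -> infinity, exp(-2*2/5 t) -> 0, so the stationary variance is sigma^2 / (2 theta) = 45/16.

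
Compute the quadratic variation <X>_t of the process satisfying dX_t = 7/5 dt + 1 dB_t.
<X>_t = t

For an Itô process dX_t = a(t) dt + b(t) dB_t, the quadratic variation is <X>_t = int_0^t b(s)^2 ds (the drift term does not contribute). Here b(s) = 1, so
  b(s)^2 = 1.
Integrating from 0 to t:
  <X>_t = int_0^t (1) ds = t.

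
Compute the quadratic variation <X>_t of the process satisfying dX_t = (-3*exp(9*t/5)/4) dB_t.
<X>_t = 5*exp(18*t/5)/32 - 5/32

For an Itô process dX_t = a(t) dt + b(t) dB_t, the quadratic variation is <X>_t = int_0^t b(s)^2 ds (the drift term does not contribute). Here b(s) = -3*exp(9*s/5)/4, so
  b(s)^2 = 9*exp(18*s/5)/16.
Integrating from 0 to t:
  <X>_t = int_0^t (9*exp(18*s/5)/16) ds = 5*exp(18*t/5)/32 - 5/32.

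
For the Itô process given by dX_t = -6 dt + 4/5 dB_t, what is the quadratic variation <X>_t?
<X>_t = 16*t/25

For an Itô process dX_t = a(t) dt + b(t) dB_t, the quadratic variation is <X>_t = int_0^t b(s)^2 ds (the drift term does not contribute). Here b(s) = 4/5, so
  b(s)^2 = 16/25.
Integrating from 0 to t:
  <X>_t = int_0^t (16/25) ds = 16*t/25.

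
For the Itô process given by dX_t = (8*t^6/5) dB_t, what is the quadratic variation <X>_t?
<X>_t = 64*t^13/325

For an Itô process dX_t = a(t) dt + b(t) dB_t, the quadratic variation is <X>_t = int_0^t b(s)^2 ds (the drift term does not contribute). Here b(s) = 8*s^6/5, so
  b(s)^2 = 64*s^12/25.
Integrating from 0 to t:
  <X>_t = int_0^t (64*s^12/25) ds = 64*t^13/325.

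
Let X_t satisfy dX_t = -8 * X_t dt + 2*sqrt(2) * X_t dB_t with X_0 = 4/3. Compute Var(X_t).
Var(X_t) = (16*exp(8*t) - 16)*exp(-16*t)/9

For GBM dX = mu X dt + sigma X dB with X_0 = x_0, apply Itô to Y = log X: dY = (mu - sigma^2/2) dt + sigma dB, so Y_t = log(x_0) + (mu - sigma^2/2) t + sigma B_t and hence X_t = x_0 * exp((mu - sigma^2/2) t + sigma B_t).
With mu = -8, sigma = 2*sqrt(2), x_0 = 4/3, this gives:
  X_t = 4/3 * exp((-12) * t + (2*sqrt(2)) * B_t).
Since sigma*B_t ~ Normal(0, sigma^2 t), E[exp(sigma*B_t)] = exp(sigma^2 t / 2); so E[X_t] = x_0 * exp((mu - sigma^2/2) t) * exp(sigma^2 t / 2) = x_0 * exp(mu t) = 4*exp(-8*t)/3.
Var(X_t) = E[X_t^2] - (E[X_t])^2 = x_0^2 * exp(2 mu t) * (exp(sigma^2 t) - 1) = (16*exp(8*t) - 16)*exp(-16*t)/9.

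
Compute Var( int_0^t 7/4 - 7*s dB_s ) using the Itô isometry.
Var = 49*t*(16*t^2 - 12*t + 3)/48

The Itô integral of a deterministic integrand f(s) has mean 0 because each increment f(s) * (B_{s+ds} - B_s) has mean 0. By the Itô isometry:
  Var( int_0^t f(s) dB_s ) = E[ (int_0^t f(s) dB_s)^2 ] = int_0^t f(s)^2 ds.
Here f(s) = 7/4 - 7*s, so f(s)^2 = 49*(4*s - 1)^2/16. Integrate:
  int_0^t (49*(4*s - 1)^2/16) ds = 49*t*(16*t^2 - 12*t + 3)/48.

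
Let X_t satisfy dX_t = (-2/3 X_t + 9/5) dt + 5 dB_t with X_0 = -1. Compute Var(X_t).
Var(X_t) = 75/4 - 75*exp(-4*t/3)/4

The variance V(t) = Var(X_t) satisfies V'(t) = 2 a V(t) + c^2 with V(0) = 0 (drift coefficient is linear in X, diffusion is constant). With a = -2/3, c = 5, the solution is
  V(t) = (c^2 / (2 a)) * (exp(2 a t) - 1)
       = (5^2 / (2*(-2/3))) * (exp((-4/3) t) - 1)
       = 75/4 - 75*exp(-4*t/3)/4.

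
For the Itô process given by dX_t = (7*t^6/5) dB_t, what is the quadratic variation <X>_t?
<X>_t = 49*t^13/325

For an Itô process dX_t = a(t) dt + b(t) dB_t, the quadratic variation is <X>_t = int_0^t b(s)^2 ds (the drift term does not contribute). Here b(s) = 7*s^6/5, so
  b(s)^2 = 49*s^12/25.
Integrating from 0 to t:
  <X>_t = int_0^t (49*s^12/25) ds = 49*t^13/325.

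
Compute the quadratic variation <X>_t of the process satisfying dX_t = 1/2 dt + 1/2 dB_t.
<X>_t = t/4

For an Itô process dX_t = a(t) dt + b(t) dB_t, the quadratic variation is <X>_t = int_0^t b(s)^2 ds (the drift term does not contribute). Here b(s) = 1/2, so
  b(s)^2 = 1/4.
Integrating from 0 to t:
  <X>_t = int_0^t (1/4) ds = t/4.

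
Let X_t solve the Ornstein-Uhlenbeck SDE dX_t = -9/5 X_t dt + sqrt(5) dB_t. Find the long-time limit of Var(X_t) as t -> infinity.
lim Var(X_t) = 25/18

The OU SDE dX = -theta X dt + sigma dB admits the integrating factor exp(theta t): d(exp(theta t) X_t) = sigma exp(theta t) dB_t. Integrating from 0 to t gives X_t = x_0 * exp(-theta t) + sigma * int_0^t exp(-theta (t-s)) dB_s for any initial x_0. The Itô integral has variance (by the Itô isometry) sigma^2 * int_0^t exp(-2 theta (t - s)) ds = sigma^2 * (1 - exp(-2 theta t)) / (2 theta), independent of x_0.
With theta = 9/5, sigma = sqrt(5):
  Var(X_t) = (sqrt(5))^2 * (1 - exp(-2*9/5 t)) / (2 * 9/5) = 25/18 - 25*exp(-18*t/5)/18.
As t -> infinity, exp(-2*9/5 t) -> 0, so the stationary variance is sigma^2 / (2 theta) = 25/18.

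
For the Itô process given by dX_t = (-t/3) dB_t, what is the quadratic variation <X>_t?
<X>_t = t^3/27

For an Itô process dX_t = a(t) dt + b(t) dB_t, the quadratic variation is <X>_t = int_0^t b(s)^2 ds (the drift term does not contribute). Here b(s) = -s/3, so
  b(s)^2 = s^2/9.
Integrating from 0 to t:
  <X>_t = int_0^t (s^2/9) ds = t^3/27.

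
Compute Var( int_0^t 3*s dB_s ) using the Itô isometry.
Var = 3*t^3

The Itô integral of a deterministic integrand f(s) has mean 0 because each increment f(s) * (B_{s+ds} - B_s) has mean 0. By the Itô isometry:
  Var( int_0^t f(s) dB_s ) = E[ (int_0^t f(s) dB_s)^2 ] = int_0^t f(s)^2 ds.
Here f(s) = 3*s, so f(s)^2 = 9*s^2. Integrate:
  int_0^t (9*s^2) ds = 3*t^3.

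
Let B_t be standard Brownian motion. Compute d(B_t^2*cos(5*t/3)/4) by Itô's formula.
d(B_t^2*cos(5*t/3)/4) = (-5*B_t^2*sin(5*t/3)/12 + cos(5*t/3)/4) dt + (B_t*cos(5*t/3)/2) dB_t

Itô's formula for f(t, x): d f(t, B_t) = (f_t + (1/2) f_xx) dt + f_x dB_t. Compute partials of f(t, x) = x^2*cos(5*t/3)/4:
  f_t(t,x)  = -5*x^2*sin(5*t/3)/12
  f_x(t,x)  = x*cos(5*t/3)/2
  f_xx(t,x) = cos(5*t/3)/2
Assemble drift = f_t + (1/2) f_xx = -5*x^2*sin(5*t/3)/12 + cos(5*t/3)/4 and diffusion = f_x = x*cos(5*t/3)/2. Substituting x = B_t:
  d(B_t^2*cos(5*t/3)/4) = (-5*B_t^2*sin(5*t/3)/12 + cos(5*t/3)/4) dt + (B_t*cos(5*t/3)/2) dB_t.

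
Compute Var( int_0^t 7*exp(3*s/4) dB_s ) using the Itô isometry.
Var = 98*exp(3*t/2)/3 - 98/3

The Itô integral of a deterministic integrand f(s) has mean 0 because each increment f(s) * (B_{s+ds} - B_s) has mean 0. By the Itô isometry:
  Var( int_0^t f(s) dB_s ) = E[ (int_0^t f(s) dB_s)^2 ] = int_0^t f(s)^2 ds.
Here f(s) = 7*exp(3*s/4), so f(s)^2 = 49*exp(3*s/2). Integrate:
  int_0^t (49*exp(3*s/2)) ds = 98*exp(3*t/2)/3 - 98/3.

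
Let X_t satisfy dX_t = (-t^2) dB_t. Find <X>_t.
<X>_t = t^5/5

For an Itô process dX_t = a(t) dt + b(t) dB_t, the quadratic variation is <X>_t = int_0^t b(s)^2 ds (the drift term does not contribute). Here b(s) = -s^2, so
  b(s)^2 = s^4.
Integrating from 0 to t:
  <X>_t = int_0^t (s^4) ds = t^5/5.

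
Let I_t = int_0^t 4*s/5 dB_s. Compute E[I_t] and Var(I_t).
E[I_t] = 0; Var(I_t) = 16*t^3/75

The Itô integral of a deterministic integrand f(s) has mean 0 because each increment f(s) * (B_{s+ds} - B_s) has mean 0. By the Itô isometry:
  Var( int_0^t f(s) dB_s ) = E[ (int_0^t f(s) dB_s)^2 ] = int_0^t f(s)^2 ds.
Here f(s) = 4*s/5, so f(s)^2 = 16*s^2/25. Integrate:
  int_0^t (16*s^2/25) ds = 16*t^3/75.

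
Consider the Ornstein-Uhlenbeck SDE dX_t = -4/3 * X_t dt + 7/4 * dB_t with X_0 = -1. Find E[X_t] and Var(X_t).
E[X_t] = -exp(-4*t/3); Var(X_t) = 147/128 - 147*exp(-8*t/3)/128

The OU SDE dX = -theta X dt + sigma dB admits the integrating factor exp(theta t): d(exp(theta t) X_t) = sigma exp(theta t) dB_t. Integrating from 0 to t:
  X_t = x_0 * exp(-theta t) + sigma * int_0^t exp(-theta (t-s)) dB_s.
The Itô integral has mean 0 and (by the Itô isometry) variance sigma^2 * int_0^t exp(-2 theta (t - s)) ds = sigma^2 * (1 - exp(-2 theta t)) / (2 theta).
With theta = 4/3, sigma = 7/4, x_0 = -1:
  E[X_t] = -1 * exp(-4/3 t) = -exp(-4*t/3)
  Var(X_t) = (7/4)^2 * (1 - exp(-2*4/3 t)) / (2 * 4/3) = 147/128 - 147*exp(-8*t/3)/128.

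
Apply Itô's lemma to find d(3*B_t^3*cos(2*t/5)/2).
d(3*B_t^3*cos(2*t/5)/2) = (3*B_t*(-2*B_t^2*sin(2*t/5) + 15*cos(2*t/5))/10) dt + (9*B_t^2*cos(2*t/5)/2) dB_t

Itô's formula for f(t, x): d f(t, B_t) = (f_t + (1/2) f_xx) dt + f_x dB_t. Compute partials of f(t, x) = 3*x^3*cos(2*t/5)/2:
  f_t(t,x)  = -3*x^3*sin(2*t/5)/5
  f_x(t,x)  = 9*x^2*cos(2*t/5)/2
  f_xx(t,x) = 9*x*cos(2*t/5)
Assemble drift = f_t + (1/2) f_xx = 3*x*(-2*x^2*sin(2*t/5) + 15*cos(2*t/5))/10 and diffusion = f_x = 9*x^2*cos(2*t/5)/2. Substituting x = B_t:
  d(3*B_t^3*cos(2*t/5)/2) = (3*B_t*(-2*B_t^2*sin(2*t/5) + 15*cos(2*t/5))/10) dt + (9*B_t^2*cos(2*t/5)/2) dB_t.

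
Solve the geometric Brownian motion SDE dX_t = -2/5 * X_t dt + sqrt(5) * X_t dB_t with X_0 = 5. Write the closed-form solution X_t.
X_t = 5 * exp((-29/10) * t + (sqrt(5)) * B_t)

For GBM dX = mu X dt + sigma X dB with X_0 = x_0, apply Itô to Y = log X: dY = (mu - sigma^2/2) dt + sigma dB, so Y_t = log(x_0) + (mu - sigma^2/2) t + sigma B_t and hence X_t = x_0 * exp((mu - sigma^2/2) t + sigma B_t).
With mu = -2/5, sigma = sqrt(5), x_0 = 5, this gives:
  X_t = 5 * exp((-29/10) * t + (sqrt(5)) * B_t).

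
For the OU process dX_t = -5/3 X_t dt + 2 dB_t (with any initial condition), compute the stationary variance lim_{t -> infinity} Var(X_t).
lim Var(X_t) = 6/5

The OU SDE dX = -theta X dt + sigma dB admits the integrating factor exp(theta t): d(exp(theta t) X_t) = sigma exp(theta t) dB_t. Integrating from 0 to t gives X_t = x_0 * exp(-theta t) + sigma * int_0^t exp(-theta (t-s)) dB_s for any initial x_0. The Itô integral has variance (by the Itô isometry) sigma^2 * int_0^t exp(-2 theta (t - s)) ds = sigma^2 * (1 - exp(-2 theta t)) / (2 theta), independent of x_0.
With theta = 5/3, sigma = 2:
  Var(X_t) = (2)^2 * (1 - exp(-2*5/3 t)) / (2 * 5/3) = 6/5 - 6*exp(-10*t/3)/5.
As t -> infinity, exp(-2*5/3 t) -> 0, so the stationary variance is sigma^2 / (2 theta) = 6/5.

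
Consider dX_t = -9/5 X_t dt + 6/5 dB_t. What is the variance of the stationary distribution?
lim Var(X_t) = 2/5

The OU SDE dX = -theta X dt + sigma dB admits the integrating factor exp(theta t): d(exp(theta t) X_t) = sigma exp(theta t) dB_t. Integrating from 0 to t gives X_t = x_0 * exp(-theta t) + sigma * int_0^t exp(-theta (t-s)) dB_s for any initial x_0. The Itô integral has variance (by the Itô isometry) sigma^2 * int_0^t exp(-2 theta (t - s)) ds = sigma^2 * (1 - exp(-2 theta t)) / (2 theta), independent of x_0.
With theta = 9/5, sigma = 6/5:
  Var(X_t) = (6/5)^2 * (1 - exp(-2*9/5 t)) / (2 * 9/5) = 2/5 - 2*exp(-18*t/5)/5.
As t -> infinity, exp(-2*9/5 t) -> 0, so the stationary variance is sigma^2 / (2 theta) = 2/5.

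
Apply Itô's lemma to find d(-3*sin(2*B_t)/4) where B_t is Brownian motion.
d(-3*sin(2*B_t)/4) = (3*sin(2*B_t)/2) dt + (-3*cos(2*B_t)/2) dB_t

Itô's formula for f(B_t) gives d f(B_t) = f'(B_t) dB_t + (1/2) f''(B_t) dt. Compute derivatives of f(x) = -3*sin(2*x)/4:
  f'(x)  = -3*cos(2*x)/2
  f''(x) = 3*sin(2*x)
Substitute x = B_t and multiply the f'' term by 1/2:
  drift     = (1/2) * (3*sin(2*x)) evaluated at B_t = 3*sin(2*B_t)/2
  diffusion = (-3*cos(2*x)/2) evaluated at B_t = -3*cos(2*B_t)/2
Therefore d(-3*sin(2*B_t)/4) = (3*sin(2*B_t)/2) dt + (-3*cos(2*B_t)/2) dB_t.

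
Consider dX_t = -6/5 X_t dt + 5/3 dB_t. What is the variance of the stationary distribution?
lim Var(X_t) = 125/108

The OU SDE dX = -theta X dt + sigma dB admits the integrating factor exp(theta t): d(exp(theta t) X_t) = sigma exp(theta t) dB_t. Integrating from 0 to t gives X_t = x_0 * exp(-theta t) + sigma * int_0^t exp(-theta (t-s)) dB_s for any initial x_0. The Itô integral has variance (by the Itô isometry) sigma^2 * int_0^t exp(-2 theta (t - s)) ds = sigma^2 * (1 - exp(-2 theta t)) / (2 theta), independent of x_0.
With theta = 6/5, sigma = 5/3:
  Var(X_t) = (5/3)^2 * (1 - exp(-2*6/5 t)) / (2 * 6/5) = 125/108 - 125*exp(-12*t/5)/108.
As t -> infinity, exp(-2*6/5 t) -> 0, so the stationary variance is sigma^2 / (2 theta) = 125/108.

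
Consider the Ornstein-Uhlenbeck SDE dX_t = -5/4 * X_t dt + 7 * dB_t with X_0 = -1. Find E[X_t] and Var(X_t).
E[X_t] = -exp(-5*t/4); Var(X_t) = 98/5 - 98*exp(-5*t/2)/5

The OU SDE dX = -theta X dt + sigma dB admits the integrating factor exp(theta t): d(exp(theta t) X_t) = sigma exp(theta t) dB_t. Integrating from 0 to t:
  X_t = x_0 * exp(-theta t) + sigma * int_0^t exp(-theta (t-s)) dB_s.
The Itô integral has mean 0 and (by the Itô isometry) variance sigma^2 * int_0^t exp(-2 theta (t - s)) ds = sigma^2 * (1 - exp(-2 theta t)) / (2 theta).
With theta = 5/4, sigma = 7, x_0 = -1:
  E[X_t] = -1 * exp(-5/4 t) = -exp(-5*t/4)
  Var(X_t) = (7)^2 * (1 - exp(-2*5/4 t)) / (2 * 5/4) = 98/5 - 98*exp(-5*t/2)/5.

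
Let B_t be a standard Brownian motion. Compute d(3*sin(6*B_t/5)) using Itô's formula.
d(3*sin(6*B_t/5)) = (-54*sin(6*B_t/5)/25) dt + (18*cos(6*B_t/5)/5) dB_t

Itô's formula for f(B_t) gives d f(B_t) = f'(B_t) dB_t + (1/2) f''(B_t) dt. Compute derivatives of f(x) = 3*sin(6*x/5):
  f'(x)  = 18*cos(6*x/5)/5
  f''(x) = -108*sin(6*x/5)/25
Substitute x = B_t and multiply the f'' term by 1/2:
  drift     = (1/2) * (-108*sin(6*x/5)/25) evaluated at B_t = -54*sin(6*B_t/5)/25
  diffusion = (18*cos(6*x/5)/5) evaluated at B_t = 18*cos(6*B_t/5)/5
Therefore d(3*sin(6*B_t/5)) = (-54*sin(6*B_t/5)/25) dt + (18*cos(6*B_t/5)/5) dB_t.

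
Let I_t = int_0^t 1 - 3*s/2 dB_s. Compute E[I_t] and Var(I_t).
E[I_t] = 0; Var(I_t) = t*(3*t^2 - 6*t + 4)/4

The Itô integral of a deterministic integrand f(s) has mean 0 because each increment f(s) * (B_{s+ds} - B_s) has mean 0. By the Itô isometry:
  Var( int_0^t f(s) dB_s ) = E[ (int_0^t f(s) dB_s)^2 ] = int_0^t f(s)^2 ds.
Here f(s) = 1 - 3*s/2, so f(s)^2 = (3*s - 2)^2/4. Integrate:
  int_0^t ((3*s - 2)^2/4) ds = t*(3*t^2 - 6*t + 4)/4.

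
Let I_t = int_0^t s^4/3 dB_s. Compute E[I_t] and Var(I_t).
E[I_t] = 0; Var(I_t) = t^9/81

The Itô integral of a deterministic integrand f(s) has mean 0 because each increment f(s) * (B_{s+ds} - B_s) has mean 0. By the Itô isometry:
  Var( int_0^t f(s) dB_s ) = E[ (int_0^t f(s) dB_s)^2 ] = int_0^t f(s)^2 ds.
Here f(s) = s^4/3, so f(s)^2 = s^8/9. Integrate:
  int_0^t (s^8/9) ds = t^9/81.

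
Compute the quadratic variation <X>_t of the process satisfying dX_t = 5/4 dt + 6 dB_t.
<X>_t = 36*t

For an Itô process dX_t = a(t) dt + b(t) dB_t, the quadratic variation is <X>_t = int_0^t b(s)^2 ds (the drift term does not contribute). Here b(s) = 6, so
  b(s)^2 = 36.
Integrating from 0 to t:
  <X>_t = int_0^t (36) ds = 36*t.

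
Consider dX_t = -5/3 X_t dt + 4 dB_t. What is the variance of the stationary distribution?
lim Var(X_t) = 24/5

The OU SDE dX = -theta X dt + sigma dB admits the integrating factor exp(theta t): d(exp(theta t) X_t) = sigma exp(theta t) dB_t. Integrating from 0 to t gives X_t = x_0 * exp(-theta t) + sigma * int_0^t exp(-theta (t-s)) dB_s for any initial x_0. The Itô integral has variance (by the Itô isometry) sigma^2 * int_0^t exp(-2 theta (t - s)) ds = sigma^2 * (1 - exp(-2 theta t)) / (2 theta), independent of x_0.
With theta = 5/3, sigma = 4:
  Var(X_t) = (4)^2 * (1 - exp(-2*5/3 t)) / (2 * 5/3) = 24/5 - 24*exp(-10*t/3)/5.
As t -> infinity, exp(-2*5/3 t) -> 0, so the stationary variance is sigma^2 / (2 theta) = 24/5.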